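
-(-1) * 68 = 68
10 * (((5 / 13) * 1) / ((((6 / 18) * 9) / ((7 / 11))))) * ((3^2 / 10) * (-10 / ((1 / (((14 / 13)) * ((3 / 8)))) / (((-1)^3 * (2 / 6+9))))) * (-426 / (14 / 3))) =-4696650 / 1859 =-2526.44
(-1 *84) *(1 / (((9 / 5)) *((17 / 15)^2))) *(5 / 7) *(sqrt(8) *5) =-75000 *sqrt(2) / 289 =-367.01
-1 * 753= -753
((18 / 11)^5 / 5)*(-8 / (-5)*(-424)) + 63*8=-4380172056 / 4026275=-1087.90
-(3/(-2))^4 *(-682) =27621/8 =3452.62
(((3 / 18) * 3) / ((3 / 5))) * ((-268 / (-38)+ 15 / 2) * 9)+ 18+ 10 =10423 / 76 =137.14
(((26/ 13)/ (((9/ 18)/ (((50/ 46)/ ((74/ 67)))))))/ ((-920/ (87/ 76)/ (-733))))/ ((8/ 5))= 106816425/ 47601536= 2.24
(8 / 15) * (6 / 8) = 2 / 5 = 0.40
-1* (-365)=365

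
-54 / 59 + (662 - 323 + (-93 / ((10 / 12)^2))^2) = 673804011 / 36875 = 18272.65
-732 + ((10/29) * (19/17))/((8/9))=-1442649/1972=-731.57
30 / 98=15 / 49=0.31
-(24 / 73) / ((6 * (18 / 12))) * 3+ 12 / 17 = 740 / 1241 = 0.60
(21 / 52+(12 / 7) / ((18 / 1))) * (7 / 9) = 545 / 1404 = 0.39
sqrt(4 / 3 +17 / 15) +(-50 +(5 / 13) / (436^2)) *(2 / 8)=-10.93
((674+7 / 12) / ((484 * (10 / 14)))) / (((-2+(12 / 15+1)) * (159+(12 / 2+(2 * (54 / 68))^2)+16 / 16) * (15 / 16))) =-3275237 / 53037567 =-0.06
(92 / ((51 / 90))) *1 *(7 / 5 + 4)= 14904 / 17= 876.71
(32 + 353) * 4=1540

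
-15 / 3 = -5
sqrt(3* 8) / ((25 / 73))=146* sqrt(6) / 25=14.31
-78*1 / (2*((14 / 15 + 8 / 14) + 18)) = -4095 / 2048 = -2.00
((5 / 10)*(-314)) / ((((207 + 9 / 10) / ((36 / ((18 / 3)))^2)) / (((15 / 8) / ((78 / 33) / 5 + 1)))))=-19625 / 567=-34.61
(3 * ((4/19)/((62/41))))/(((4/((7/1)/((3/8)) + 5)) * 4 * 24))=2911/113088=0.03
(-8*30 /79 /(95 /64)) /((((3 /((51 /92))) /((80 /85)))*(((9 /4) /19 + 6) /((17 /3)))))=-278528 /844905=-0.33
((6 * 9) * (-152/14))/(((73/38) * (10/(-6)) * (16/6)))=175446/2555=68.67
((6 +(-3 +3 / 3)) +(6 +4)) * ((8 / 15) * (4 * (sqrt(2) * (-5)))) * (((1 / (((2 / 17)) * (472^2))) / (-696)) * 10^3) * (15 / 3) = 0.06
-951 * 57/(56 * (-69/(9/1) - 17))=39.24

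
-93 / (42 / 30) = -465 / 7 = -66.43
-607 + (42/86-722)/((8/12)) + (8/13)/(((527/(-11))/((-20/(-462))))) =-20901154147/12372906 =-1689.27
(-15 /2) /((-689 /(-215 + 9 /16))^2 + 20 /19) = -1118317295 /1696318776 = -0.66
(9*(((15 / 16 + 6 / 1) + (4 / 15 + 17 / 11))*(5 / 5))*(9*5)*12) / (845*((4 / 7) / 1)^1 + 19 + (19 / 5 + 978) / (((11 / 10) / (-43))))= -13097133 / 11666300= -1.12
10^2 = 100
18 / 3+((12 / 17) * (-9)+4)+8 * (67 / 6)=4742 / 51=92.98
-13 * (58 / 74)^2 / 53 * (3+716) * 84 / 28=-23582481 / 72557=-325.02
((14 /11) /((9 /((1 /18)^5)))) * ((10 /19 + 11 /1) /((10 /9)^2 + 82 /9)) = 511 /6128568864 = 0.00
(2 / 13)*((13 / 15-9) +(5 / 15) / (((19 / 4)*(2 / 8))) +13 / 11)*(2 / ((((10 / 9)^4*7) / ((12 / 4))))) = -137210193 / 237737500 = -0.58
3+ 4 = 7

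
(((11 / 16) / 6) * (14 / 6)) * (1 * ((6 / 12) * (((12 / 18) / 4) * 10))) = 385 / 1728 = 0.22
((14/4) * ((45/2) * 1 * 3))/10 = 189/8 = 23.62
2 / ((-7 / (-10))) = 20 / 7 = 2.86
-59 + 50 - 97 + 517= 411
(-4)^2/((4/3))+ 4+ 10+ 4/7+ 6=32.57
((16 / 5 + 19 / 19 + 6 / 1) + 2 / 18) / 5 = 464 / 225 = 2.06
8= 8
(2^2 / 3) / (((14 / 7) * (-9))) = -2 / 27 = -0.07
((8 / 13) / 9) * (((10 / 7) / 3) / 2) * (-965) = -38600 / 2457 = -15.71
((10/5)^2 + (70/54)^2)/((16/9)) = 3.20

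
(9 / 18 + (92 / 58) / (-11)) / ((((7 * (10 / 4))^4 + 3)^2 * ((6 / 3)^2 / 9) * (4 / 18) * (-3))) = -98064 / 718394205484351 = -0.00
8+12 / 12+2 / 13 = 119 / 13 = 9.15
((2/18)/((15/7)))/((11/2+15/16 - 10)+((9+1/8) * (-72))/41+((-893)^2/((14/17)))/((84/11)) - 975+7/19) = 4275152/10373038259445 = 0.00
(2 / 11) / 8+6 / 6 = 45 / 44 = 1.02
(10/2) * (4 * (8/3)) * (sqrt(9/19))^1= 160 * sqrt(19)/19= 36.71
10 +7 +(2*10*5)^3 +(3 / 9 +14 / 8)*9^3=1001535.75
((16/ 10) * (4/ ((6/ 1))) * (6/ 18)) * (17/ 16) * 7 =2.64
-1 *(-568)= 568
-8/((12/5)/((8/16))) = -5/3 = -1.67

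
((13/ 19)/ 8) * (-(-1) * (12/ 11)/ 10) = 39/ 4180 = 0.01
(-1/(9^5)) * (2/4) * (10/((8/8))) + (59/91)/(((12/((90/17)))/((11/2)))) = 574811075/365395212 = 1.57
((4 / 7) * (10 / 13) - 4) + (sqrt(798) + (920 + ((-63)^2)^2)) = 15753905.69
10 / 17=0.59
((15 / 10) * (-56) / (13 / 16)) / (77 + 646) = -448 / 3133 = -0.14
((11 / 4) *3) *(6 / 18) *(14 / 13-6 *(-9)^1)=1969 / 13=151.46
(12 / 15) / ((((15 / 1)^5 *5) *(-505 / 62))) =-248 / 9587109375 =-0.00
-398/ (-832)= 199/ 416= 0.48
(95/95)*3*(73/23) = 219/23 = 9.52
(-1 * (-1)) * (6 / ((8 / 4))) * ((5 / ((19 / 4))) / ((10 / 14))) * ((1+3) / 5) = 336 / 95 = 3.54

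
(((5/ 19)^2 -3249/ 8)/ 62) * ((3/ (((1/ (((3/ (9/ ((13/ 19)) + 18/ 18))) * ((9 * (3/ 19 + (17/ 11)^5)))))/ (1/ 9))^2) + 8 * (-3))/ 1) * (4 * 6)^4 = 2993165431857412442697024/ 104785924454234551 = 28564575.32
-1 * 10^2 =-100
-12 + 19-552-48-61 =-654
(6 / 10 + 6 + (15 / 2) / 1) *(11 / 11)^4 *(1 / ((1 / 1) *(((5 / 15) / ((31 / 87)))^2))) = 135501 / 8410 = 16.11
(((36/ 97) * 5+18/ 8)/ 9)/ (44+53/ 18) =1593/ 163930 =0.01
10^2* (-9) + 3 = -897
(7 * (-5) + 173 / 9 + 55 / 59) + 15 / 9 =-6998 / 531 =-13.18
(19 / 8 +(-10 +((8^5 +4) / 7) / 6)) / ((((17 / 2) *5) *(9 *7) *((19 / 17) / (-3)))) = -14423 / 18620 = -0.77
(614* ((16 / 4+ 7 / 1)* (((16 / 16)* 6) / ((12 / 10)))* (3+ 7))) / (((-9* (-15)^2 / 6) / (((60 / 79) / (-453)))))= 540320 / 322083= 1.68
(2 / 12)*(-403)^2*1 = 27068.17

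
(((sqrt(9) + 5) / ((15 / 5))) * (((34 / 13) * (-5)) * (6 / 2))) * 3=-4080 / 13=-313.85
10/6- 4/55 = 263/165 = 1.59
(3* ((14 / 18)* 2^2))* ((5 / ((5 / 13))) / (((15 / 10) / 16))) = 11648 / 9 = 1294.22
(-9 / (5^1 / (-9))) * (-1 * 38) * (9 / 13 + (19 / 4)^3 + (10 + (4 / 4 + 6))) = -159882093 / 2080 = -76866.39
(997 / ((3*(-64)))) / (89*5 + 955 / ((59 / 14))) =-58823 / 7608000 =-0.01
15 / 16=0.94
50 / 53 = 0.94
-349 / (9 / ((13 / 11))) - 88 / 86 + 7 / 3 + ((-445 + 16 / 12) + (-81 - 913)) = -6309661 / 4257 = -1482.18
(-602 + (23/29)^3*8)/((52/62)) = -226065051/317057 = -713.01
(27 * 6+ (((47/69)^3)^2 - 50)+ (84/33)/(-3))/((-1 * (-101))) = 1.10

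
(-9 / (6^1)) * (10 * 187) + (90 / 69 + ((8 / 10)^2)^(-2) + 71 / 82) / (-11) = -7449757119 / 2655488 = -2805.42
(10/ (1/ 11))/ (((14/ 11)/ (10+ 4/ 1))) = 1210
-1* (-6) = 6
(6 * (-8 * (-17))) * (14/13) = 11424/13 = 878.77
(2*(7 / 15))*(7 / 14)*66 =154 / 5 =30.80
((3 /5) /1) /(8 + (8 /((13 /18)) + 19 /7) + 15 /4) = 364 /15495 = 0.02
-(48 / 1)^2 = -2304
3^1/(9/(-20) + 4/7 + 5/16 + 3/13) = 7280/1613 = 4.51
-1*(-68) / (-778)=-34 / 389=-0.09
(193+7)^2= 40000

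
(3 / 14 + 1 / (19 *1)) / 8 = 71 / 2128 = 0.03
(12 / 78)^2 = 4 / 169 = 0.02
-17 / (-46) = 0.37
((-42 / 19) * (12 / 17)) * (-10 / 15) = 336 / 323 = 1.04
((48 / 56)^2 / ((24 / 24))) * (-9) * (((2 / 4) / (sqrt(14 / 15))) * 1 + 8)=-56.32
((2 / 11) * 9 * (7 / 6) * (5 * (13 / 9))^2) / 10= 5915 / 594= 9.96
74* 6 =444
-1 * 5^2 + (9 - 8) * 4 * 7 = 3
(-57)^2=3249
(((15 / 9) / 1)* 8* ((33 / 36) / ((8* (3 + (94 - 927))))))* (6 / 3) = -11 / 2988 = -0.00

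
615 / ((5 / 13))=1599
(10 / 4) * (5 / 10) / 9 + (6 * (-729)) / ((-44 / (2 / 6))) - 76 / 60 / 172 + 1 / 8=5686141 / 170280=33.39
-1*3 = -3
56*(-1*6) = -336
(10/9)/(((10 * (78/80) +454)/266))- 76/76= -173/477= -0.36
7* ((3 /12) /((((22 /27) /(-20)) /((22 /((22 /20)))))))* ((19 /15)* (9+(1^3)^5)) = -119700 /11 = -10881.82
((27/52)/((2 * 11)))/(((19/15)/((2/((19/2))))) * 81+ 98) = 135/3348202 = 0.00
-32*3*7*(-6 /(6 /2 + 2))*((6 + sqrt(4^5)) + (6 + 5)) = 197568 /5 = 39513.60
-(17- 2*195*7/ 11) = 2543/ 11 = 231.18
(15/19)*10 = 150/19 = 7.89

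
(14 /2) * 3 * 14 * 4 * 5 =5880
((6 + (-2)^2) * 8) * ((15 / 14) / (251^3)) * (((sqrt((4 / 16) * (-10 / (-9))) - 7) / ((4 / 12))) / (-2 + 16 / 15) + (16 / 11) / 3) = 151700 / 1217620327 - 2250 * sqrt(10) / 774849299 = 0.00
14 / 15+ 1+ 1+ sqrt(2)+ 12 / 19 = sqrt(2)+ 1016 / 285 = 4.98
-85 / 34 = -5 / 2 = -2.50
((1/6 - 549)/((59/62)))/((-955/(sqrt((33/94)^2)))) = 1122913/5296430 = 0.21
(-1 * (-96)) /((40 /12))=144 /5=28.80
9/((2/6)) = 27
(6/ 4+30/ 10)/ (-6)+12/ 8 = 3/ 4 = 0.75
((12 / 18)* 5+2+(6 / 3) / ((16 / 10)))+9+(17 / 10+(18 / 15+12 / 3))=1349 / 60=22.48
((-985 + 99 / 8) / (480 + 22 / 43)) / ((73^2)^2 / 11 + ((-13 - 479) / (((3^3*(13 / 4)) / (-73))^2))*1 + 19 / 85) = -0.00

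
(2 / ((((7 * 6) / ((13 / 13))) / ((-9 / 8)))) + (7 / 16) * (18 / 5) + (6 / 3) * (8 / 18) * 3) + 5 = 3859 / 420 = 9.19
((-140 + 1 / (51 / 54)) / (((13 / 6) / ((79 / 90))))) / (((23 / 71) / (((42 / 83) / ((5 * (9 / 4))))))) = -741913648 / 94925025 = -7.82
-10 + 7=-3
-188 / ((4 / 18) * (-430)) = 423 / 215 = 1.97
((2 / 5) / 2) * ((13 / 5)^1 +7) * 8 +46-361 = -7491 / 25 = -299.64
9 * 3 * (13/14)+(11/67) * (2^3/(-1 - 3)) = 23209/938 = 24.74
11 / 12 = 0.92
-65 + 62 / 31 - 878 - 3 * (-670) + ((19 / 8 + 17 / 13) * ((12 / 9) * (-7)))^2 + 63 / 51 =232884233 / 103428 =2251.66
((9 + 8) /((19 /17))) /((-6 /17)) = -4913 /114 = -43.10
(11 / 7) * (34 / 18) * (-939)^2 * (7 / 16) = 18320203 / 16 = 1145012.69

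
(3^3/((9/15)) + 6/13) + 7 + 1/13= 683/13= 52.54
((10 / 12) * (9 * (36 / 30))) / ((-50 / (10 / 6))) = -3 / 10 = -0.30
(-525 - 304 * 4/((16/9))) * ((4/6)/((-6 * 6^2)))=403/108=3.73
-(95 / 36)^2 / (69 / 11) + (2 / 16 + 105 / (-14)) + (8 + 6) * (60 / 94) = 1895561 / 4202928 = 0.45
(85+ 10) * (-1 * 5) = -475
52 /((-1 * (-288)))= 13 /72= 0.18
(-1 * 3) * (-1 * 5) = 15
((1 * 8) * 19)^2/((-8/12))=-34656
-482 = -482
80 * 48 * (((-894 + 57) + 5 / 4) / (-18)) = 534880 / 3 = 178293.33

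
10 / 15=2 / 3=0.67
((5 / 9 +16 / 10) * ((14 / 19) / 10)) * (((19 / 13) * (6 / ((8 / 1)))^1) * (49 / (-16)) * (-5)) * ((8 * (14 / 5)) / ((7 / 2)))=33271 / 1950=17.06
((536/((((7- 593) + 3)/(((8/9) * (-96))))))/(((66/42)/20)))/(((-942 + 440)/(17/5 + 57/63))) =-124043264/14486967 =-8.56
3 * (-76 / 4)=-57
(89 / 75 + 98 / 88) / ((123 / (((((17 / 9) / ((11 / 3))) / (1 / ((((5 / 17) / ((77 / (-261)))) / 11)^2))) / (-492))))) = -6384031 / 39690704578448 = -0.00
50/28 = 25/14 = 1.79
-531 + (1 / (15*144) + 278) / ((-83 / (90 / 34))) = -36564049 / 67728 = -539.87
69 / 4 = 17.25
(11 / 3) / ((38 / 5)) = 55 / 114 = 0.48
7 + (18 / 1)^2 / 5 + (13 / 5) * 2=77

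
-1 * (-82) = 82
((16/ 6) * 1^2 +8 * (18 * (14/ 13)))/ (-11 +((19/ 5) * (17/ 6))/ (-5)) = -307600/ 25649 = -11.99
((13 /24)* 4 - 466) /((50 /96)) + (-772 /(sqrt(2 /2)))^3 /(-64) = 179704161 /25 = 7188166.44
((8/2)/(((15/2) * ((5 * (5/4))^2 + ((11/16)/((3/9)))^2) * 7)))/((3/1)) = 2048/3493035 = 0.00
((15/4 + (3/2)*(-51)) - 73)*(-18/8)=5247/16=327.94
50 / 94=25 / 47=0.53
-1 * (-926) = 926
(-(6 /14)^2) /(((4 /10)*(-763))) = 45 /74774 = 0.00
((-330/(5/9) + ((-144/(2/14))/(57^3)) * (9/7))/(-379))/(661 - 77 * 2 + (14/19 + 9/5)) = 10185735/3311430257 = 0.00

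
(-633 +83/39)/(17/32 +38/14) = -5511296/28353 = -194.38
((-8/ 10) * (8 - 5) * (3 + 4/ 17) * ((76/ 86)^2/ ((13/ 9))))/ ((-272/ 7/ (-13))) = -1.40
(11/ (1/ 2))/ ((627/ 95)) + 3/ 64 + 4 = 1417/ 192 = 7.38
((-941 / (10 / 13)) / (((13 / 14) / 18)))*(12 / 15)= -474264 / 25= -18970.56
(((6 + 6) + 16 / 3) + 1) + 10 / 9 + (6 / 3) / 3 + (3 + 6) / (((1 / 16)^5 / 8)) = 679477429 / 9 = 75497492.11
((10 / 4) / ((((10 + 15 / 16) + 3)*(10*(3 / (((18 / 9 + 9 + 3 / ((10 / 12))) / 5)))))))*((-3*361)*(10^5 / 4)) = -105412000 / 223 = -472699.55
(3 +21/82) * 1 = 267/82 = 3.26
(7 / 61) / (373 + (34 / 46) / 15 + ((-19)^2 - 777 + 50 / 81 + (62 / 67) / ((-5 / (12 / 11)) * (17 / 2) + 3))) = -3770218305 / 1391700517136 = -0.00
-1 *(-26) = 26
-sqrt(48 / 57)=-4 * sqrt(19) / 19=-0.92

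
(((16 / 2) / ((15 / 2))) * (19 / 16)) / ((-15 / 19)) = -361 / 225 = -1.60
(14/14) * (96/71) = 96/71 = 1.35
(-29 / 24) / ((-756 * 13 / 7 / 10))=145 / 16848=0.01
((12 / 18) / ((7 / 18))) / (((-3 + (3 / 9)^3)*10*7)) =-81 / 9800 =-0.01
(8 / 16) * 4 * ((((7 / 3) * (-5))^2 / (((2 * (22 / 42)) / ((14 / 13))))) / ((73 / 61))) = 7323050 / 31317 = 233.84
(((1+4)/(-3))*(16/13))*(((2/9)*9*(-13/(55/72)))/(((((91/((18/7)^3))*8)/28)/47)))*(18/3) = 631535616/49049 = 12875.61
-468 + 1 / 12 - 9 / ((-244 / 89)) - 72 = -536.63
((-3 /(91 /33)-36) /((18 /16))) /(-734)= 1500 /33397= 0.04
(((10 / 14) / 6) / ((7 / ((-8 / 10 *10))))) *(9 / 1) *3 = -180 / 49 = -3.67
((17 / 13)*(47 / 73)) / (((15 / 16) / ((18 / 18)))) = 12784 / 14235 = 0.90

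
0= 0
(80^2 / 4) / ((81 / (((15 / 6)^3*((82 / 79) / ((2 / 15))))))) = 5125000 / 2133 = 2402.72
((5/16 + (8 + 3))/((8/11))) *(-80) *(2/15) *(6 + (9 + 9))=-3982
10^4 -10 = 9990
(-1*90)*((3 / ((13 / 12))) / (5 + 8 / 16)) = -45.31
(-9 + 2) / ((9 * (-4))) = 0.19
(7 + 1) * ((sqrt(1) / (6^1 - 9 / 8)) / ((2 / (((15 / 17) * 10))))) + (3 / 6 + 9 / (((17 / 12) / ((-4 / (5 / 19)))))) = -196303 / 2210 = -88.82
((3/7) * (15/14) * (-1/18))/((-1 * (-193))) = -0.00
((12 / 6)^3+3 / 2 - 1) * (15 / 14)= 9.11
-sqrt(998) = -31.59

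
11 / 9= 1.22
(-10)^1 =-10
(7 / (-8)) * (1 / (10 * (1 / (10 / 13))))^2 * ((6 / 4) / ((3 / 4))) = -7 / 676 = -0.01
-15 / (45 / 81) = -27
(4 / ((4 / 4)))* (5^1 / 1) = 20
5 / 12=0.42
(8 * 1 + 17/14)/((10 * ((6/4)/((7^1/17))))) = 43/170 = 0.25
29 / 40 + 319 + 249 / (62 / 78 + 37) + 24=350.31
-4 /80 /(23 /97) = -97 /460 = -0.21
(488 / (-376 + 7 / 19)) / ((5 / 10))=-304 / 117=-2.60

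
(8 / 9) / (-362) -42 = -68422 / 1629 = -42.00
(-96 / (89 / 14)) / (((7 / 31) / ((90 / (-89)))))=535680 / 7921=67.63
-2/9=-0.22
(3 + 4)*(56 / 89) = 392 / 89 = 4.40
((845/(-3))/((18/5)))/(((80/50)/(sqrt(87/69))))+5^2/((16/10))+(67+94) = 1413/8 - 21125 * sqrt(667)/9936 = 121.72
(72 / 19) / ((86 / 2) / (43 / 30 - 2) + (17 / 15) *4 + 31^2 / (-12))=-24480 / 978253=-0.03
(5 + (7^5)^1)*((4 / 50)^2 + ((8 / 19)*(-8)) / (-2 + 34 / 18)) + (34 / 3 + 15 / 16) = 290579684551 / 570000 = 509788.92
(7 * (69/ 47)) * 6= 2898/ 47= 61.66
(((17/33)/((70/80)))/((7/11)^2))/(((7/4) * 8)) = 748/7203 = 0.10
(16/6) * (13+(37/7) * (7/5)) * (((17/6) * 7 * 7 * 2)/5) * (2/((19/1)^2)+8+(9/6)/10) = 24638.00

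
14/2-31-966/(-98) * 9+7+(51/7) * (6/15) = 2612/35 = 74.63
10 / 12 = 5 / 6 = 0.83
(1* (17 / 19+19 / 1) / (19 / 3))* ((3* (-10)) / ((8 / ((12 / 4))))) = -35.34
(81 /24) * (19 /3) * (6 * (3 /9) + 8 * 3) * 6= 6669 /2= 3334.50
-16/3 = -5.33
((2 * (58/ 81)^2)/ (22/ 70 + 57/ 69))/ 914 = 1354010/ 1376255043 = 0.00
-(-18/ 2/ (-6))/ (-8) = 3/ 16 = 0.19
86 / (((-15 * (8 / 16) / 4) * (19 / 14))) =-9632 / 285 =-33.80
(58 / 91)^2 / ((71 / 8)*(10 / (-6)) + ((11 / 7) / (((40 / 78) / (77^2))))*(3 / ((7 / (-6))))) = -403680 / 46439409107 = -0.00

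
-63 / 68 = -0.93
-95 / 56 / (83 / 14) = -0.29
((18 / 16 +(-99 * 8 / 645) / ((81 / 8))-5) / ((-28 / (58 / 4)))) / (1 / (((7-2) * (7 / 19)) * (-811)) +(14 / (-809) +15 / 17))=60029378440709 / 25072773063552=2.39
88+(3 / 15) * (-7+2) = 87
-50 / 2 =-25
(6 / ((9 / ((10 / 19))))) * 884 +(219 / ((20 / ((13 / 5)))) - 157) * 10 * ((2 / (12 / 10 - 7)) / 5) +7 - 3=3329281 / 8265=402.82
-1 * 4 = -4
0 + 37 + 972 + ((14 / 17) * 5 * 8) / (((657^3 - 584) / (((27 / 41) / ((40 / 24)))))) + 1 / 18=3590174644500595 / 3557955381714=1009.06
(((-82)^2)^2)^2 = 2044140858654976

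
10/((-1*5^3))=-2/25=-0.08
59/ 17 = 3.47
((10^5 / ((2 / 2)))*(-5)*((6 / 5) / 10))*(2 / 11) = -120000 / 11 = -10909.09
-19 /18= -1.06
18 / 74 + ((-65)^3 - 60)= -10163336 / 37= -274684.76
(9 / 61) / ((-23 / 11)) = -99 / 1403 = -0.07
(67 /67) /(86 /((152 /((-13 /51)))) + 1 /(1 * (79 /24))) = 306204 /48863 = 6.27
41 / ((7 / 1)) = 41 / 7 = 5.86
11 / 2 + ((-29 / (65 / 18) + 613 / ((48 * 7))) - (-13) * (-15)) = -4274227 / 21840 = -195.71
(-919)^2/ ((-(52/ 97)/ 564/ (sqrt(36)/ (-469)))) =69306364782/ 6097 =11367289.61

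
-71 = -71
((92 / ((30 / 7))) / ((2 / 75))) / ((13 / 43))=34615 / 13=2662.69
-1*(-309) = 309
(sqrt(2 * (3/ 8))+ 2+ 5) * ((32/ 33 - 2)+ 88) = 1435 * sqrt(3)/ 33+ 20090/ 33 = 684.11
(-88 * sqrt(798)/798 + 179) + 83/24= 4379/24 - 44 * sqrt(798)/399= 179.34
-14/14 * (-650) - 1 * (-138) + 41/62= 48897/62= 788.66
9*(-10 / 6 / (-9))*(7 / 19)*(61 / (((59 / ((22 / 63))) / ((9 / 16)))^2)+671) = 12208204195 / 29630272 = 412.02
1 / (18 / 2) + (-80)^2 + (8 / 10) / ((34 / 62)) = 4897201 / 765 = 6401.57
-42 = -42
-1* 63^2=-3969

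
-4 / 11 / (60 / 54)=-18 / 55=-0.33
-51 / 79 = -0.65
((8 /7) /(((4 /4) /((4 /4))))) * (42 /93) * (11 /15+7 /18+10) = 8008 /1395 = 5.74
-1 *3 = -3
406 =406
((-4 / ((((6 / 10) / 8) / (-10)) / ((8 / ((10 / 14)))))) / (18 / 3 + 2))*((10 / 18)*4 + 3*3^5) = 545979.26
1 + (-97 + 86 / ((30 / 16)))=-50.13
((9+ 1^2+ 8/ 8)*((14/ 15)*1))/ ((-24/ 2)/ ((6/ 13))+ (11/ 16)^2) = -39424/ 98025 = -0.40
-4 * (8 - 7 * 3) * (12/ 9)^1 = 208/ 3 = 69.33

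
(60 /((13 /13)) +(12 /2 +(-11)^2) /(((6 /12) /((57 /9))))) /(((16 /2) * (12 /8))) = 2503 /18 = 139.06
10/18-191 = -1714/9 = -190.44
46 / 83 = 0.55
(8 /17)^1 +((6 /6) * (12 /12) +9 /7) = 2.76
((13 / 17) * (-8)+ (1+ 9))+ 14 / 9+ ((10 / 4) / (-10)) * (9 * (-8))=3586 / 153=23.44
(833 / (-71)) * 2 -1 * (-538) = 36532 / 71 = 514.54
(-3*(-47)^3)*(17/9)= 1764991/3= 588330.33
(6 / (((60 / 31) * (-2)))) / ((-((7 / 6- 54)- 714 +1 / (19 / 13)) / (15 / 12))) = -1767 / 698728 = -0.00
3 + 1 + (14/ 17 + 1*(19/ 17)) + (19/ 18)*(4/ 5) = 5191/ 765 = 6.79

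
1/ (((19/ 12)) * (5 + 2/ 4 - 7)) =-8/ 19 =-0.42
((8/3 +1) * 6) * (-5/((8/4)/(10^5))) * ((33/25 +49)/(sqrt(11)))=-25160000 * sqrt(11)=-83446279.73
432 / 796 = 108 / 199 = 0.54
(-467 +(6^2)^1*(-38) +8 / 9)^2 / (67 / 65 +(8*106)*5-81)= 1041839305 / 1288386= 808.64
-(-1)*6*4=24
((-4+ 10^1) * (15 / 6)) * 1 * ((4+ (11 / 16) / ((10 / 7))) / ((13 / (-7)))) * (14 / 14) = -15057 / 416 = -36.19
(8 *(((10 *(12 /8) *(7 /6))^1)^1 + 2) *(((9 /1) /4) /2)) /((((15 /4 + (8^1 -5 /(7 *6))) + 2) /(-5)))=-14742 /229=-64.38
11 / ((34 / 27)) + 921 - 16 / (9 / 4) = 282323 / 306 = 922.62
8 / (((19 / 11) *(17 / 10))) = 880 / 323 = 2.72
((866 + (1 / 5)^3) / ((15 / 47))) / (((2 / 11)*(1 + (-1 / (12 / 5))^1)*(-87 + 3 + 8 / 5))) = -55965767 / 180250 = -310.49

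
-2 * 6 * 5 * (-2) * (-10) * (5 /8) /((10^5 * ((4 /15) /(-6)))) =27 /160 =0.17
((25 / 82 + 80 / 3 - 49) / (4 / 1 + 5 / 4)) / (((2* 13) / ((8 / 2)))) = -21676 / 33579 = -0.65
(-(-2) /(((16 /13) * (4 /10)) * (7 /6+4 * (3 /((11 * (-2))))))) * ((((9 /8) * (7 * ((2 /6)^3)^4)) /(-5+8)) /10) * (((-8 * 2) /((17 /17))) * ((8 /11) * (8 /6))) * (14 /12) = -1274 /21789081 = -0.00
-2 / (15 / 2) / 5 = -4 / 75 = -0.05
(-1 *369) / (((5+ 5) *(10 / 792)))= -73062 / 25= -2922.48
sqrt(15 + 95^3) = sqrt(857390) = 925.95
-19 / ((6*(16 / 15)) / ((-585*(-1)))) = -55575 / 32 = -1736.72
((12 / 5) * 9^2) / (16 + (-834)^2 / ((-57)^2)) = 87723 / 103825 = 0.84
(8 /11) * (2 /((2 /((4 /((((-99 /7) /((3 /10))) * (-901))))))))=112 /1635315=0.00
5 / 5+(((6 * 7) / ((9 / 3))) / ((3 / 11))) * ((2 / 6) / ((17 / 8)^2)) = 12457 / 2601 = 4.79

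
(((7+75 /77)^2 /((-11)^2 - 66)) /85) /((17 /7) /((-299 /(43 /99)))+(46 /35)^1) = 0.01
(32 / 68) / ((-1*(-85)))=8 / 1445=0.01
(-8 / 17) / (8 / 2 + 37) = -8 / 697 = -0.01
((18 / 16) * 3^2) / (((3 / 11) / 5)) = 185.62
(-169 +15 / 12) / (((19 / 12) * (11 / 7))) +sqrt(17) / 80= -1281 / 19 +sqrt(17) / 80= -67.37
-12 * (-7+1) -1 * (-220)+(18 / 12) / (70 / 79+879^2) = 35646606293 / 122077418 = 292.00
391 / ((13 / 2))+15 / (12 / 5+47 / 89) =1105721 / 16939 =65.28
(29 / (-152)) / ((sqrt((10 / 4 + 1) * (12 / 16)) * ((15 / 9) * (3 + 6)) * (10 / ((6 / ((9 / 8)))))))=-58 * sqrt(42) / 89775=-0.00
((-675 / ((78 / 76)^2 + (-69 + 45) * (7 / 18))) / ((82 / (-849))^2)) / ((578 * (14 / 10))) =2634617755125 / 243956762294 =10.80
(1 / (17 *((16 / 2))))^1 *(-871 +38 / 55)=-47867 / 7480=-6.40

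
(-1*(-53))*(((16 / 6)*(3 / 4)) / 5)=106 / 5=21.20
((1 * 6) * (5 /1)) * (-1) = -30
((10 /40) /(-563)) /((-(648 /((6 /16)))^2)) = 1 /6724435968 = 0.00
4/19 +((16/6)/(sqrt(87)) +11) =8 *sqrt(87)/261 +213/19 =11.50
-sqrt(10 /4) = -sqrt(10) /2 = -1.58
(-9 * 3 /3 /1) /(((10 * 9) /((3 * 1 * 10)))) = -3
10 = 10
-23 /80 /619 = -23 /49520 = -0.00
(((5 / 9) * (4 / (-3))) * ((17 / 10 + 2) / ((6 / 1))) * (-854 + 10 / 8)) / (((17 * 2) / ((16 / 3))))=28046 / 459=61.10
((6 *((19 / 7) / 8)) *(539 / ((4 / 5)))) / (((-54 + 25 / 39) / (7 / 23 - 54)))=1056980925 / 765808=1380.22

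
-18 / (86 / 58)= -522 / 43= -12.14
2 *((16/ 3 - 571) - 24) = -3538/ 3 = -1179.33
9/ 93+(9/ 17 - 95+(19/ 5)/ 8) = -1979387/ 21080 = -93.90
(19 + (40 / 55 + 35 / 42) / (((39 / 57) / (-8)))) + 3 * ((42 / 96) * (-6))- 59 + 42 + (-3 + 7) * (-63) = -947651 / 3432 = -276.12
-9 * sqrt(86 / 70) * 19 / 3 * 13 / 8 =-741 * sqrt(1505) / 280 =-102.67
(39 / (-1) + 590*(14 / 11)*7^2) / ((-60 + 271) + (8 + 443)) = 404311 / 7282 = 55.52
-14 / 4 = -7 / 2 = -3.50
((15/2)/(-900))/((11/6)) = -0.00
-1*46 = -46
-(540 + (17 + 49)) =-606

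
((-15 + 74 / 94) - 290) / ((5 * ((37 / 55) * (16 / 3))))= -235917 / 13912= -16.96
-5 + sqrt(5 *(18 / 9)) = -5 + sqrt(10) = -1.84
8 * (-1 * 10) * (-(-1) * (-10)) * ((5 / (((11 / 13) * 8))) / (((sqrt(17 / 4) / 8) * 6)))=52000 * sqrt(17) / 561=382.18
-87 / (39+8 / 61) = -5307 / 2387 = -2.22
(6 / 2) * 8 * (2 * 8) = 384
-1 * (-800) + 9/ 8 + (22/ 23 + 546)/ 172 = 6363661/ 7912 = 804.30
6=6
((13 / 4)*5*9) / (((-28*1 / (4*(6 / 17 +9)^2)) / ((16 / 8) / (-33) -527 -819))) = 2460134.52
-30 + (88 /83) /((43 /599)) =-54358 /3569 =-15.23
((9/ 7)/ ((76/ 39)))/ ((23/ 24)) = 2106/ 3059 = 0.69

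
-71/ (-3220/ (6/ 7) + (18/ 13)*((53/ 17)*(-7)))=47073/ 2510704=0.02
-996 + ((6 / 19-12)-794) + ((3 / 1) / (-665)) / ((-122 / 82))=-73085197 / 40565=-1801.68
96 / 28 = 24 / 7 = 3.43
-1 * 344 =-344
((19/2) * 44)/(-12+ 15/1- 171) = -209/84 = -2.49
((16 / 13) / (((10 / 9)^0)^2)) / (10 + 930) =4 / 3055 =0.00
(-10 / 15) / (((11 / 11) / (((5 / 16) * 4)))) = -5 / 6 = -0.83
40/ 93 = 0.43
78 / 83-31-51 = -6728 / 83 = -81.06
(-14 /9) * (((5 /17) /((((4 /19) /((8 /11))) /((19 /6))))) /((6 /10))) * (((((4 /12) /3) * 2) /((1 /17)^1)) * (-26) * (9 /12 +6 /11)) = 31208450 /29403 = 1061.40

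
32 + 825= 857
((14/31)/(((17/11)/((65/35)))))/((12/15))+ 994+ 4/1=1052607/1054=998.68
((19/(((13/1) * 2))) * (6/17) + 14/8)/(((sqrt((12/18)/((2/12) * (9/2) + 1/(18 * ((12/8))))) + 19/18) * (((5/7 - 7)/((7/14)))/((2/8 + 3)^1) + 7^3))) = 168625/7207758 - 3550 * sqrt(170)/2269109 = 0.00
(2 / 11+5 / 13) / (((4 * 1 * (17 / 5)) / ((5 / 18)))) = 225 / 19448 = 0.01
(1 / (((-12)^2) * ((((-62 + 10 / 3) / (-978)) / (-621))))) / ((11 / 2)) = -13.07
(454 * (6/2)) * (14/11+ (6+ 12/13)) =1596264/143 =11162.69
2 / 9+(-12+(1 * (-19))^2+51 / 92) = 289615 / 828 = 349.78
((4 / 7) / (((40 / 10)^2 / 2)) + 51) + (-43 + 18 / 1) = 365 / 14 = 26.07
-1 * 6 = -6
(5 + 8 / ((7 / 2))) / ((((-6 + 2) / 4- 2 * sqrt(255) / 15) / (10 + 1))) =8415 / 371- 1122 * sqrt(255) / 371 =-25.61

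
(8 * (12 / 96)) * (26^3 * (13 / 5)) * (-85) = -3884296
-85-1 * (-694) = 609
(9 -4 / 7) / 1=59 / 7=8.43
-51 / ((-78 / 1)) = 0.65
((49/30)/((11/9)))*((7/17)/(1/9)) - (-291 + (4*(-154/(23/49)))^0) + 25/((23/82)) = 16519403/43010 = 384.08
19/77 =0.25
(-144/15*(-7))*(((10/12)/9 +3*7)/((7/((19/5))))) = 173128/225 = 769.46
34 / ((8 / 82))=348.50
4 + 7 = 11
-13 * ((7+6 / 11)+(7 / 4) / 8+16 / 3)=-179803 / 1056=-170.27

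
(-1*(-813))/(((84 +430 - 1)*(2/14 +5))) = 1897/6156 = 0.31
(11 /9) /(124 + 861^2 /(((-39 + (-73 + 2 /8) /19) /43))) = -1705 /1038100032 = -0.00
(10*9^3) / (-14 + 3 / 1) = -7290 / 11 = -662.73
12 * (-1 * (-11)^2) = -1452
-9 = -9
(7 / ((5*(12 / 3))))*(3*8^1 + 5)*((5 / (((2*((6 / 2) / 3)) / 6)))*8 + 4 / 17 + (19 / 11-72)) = 1896629 / 3740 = 507.12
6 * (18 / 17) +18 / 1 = 414 / 17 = 24.35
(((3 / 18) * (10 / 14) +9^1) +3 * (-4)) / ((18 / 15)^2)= -3025 / 1512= -2.00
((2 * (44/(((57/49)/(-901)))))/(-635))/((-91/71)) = -39406136/470535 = -83.75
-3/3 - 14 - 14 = -29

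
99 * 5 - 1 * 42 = 453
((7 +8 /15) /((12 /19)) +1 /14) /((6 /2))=15119 /3780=4.00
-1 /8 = -0.12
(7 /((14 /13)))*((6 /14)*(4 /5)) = 78 /35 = 2.23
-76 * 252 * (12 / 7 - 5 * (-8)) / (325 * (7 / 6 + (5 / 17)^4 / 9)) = -2105.52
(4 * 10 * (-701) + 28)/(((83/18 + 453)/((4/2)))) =-1008432/8237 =-122.43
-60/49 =-1.22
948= 948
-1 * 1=-1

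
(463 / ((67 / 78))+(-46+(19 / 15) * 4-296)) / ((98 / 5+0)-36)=-101546 / 8241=-12.32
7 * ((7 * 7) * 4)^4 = 10330523392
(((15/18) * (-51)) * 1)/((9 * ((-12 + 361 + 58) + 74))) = -85/8658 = -0.01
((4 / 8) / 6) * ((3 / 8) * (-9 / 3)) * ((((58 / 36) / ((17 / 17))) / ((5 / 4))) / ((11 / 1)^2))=-29 / 29040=-0.00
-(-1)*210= 210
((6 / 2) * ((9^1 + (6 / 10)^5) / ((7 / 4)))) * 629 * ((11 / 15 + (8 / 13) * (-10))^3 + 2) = -9247696129245376 / 6007421875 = -1539378.51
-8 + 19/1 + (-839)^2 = 703932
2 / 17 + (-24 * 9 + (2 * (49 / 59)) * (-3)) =-221528 / 1003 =-220.87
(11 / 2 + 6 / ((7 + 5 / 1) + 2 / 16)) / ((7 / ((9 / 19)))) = 10467 / 25802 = 0.41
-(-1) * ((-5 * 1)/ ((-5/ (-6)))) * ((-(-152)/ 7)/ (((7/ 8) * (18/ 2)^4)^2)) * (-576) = 1245184/ 546852789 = 0.00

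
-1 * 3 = -3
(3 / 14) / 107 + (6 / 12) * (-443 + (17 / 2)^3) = 1025405 / 11984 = 85.56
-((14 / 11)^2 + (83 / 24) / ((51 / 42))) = -110285 / 24684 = -4.47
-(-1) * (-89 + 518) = 429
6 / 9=2 / 3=0.67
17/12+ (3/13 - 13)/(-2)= 1217/156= 7.80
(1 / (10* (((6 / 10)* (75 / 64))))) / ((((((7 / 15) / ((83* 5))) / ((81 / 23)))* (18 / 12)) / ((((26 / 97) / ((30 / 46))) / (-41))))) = -414336 / 139195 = -2.98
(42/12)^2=49/4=12.25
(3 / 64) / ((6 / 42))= 0.33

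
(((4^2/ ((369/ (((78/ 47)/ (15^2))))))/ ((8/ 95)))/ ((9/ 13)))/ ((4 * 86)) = 0.00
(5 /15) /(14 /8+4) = 4 /69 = 0.06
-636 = -636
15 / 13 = 1.15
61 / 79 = 0.77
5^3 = 125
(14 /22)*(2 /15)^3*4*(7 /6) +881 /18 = 48.95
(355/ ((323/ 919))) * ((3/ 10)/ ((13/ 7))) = 1370229/ 8398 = 163.16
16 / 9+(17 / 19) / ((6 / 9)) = 1067 / 342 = 3.12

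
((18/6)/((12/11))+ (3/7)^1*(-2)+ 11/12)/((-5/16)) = -944/105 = -8.99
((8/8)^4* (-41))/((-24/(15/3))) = 8.54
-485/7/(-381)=485/2667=0.18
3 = 3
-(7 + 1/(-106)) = -741/106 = -6.99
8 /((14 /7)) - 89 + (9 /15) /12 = -1699 /20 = -84.95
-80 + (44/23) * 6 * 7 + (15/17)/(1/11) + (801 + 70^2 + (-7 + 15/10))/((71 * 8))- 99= -35053927/444176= -78.92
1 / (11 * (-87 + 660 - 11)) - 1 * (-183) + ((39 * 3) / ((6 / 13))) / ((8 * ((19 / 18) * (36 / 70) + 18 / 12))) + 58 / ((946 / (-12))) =210295795 / 1063304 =197.78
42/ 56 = 3/ 4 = 0.75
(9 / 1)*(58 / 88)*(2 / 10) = 261 / 220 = 1.19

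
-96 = -96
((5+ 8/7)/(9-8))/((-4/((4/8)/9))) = -43/504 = -0.09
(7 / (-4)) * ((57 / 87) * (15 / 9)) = -665 / 348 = -1.91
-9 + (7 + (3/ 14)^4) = -76751/ 38416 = -2.00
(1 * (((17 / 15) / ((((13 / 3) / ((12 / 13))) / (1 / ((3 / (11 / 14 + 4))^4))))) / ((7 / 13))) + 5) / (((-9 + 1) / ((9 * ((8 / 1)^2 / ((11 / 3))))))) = -1864989514 / 12017005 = -155.20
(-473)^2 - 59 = 223670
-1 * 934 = -934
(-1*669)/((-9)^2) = -223/27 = -8.26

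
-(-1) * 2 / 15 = 2 / 15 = 0.13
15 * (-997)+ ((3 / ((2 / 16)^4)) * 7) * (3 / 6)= 28053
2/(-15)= -2/15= -0.13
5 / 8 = 0.62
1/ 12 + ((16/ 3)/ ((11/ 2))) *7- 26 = -2525/ 132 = -19.13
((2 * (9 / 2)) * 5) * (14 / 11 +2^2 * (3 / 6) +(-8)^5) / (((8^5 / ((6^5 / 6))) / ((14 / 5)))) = -459795609 / 2816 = -163279.69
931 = 931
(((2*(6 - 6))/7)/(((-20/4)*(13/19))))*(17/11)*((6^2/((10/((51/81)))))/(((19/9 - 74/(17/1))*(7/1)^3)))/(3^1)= 0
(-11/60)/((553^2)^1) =-11/18348540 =-0.00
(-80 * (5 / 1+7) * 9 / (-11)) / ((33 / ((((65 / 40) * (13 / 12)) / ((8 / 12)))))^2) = 428415 / 85184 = 5.03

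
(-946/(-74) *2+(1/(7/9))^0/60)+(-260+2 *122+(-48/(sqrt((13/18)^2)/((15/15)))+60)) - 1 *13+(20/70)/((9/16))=-5678399/606060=-9.37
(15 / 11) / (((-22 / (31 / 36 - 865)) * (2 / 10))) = 777725 / 2904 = 267.81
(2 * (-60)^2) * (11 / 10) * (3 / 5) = 4752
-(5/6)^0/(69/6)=-2/23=-0.09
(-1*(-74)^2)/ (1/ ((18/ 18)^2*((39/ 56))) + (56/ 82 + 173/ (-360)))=-1050734880/ 314351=-3342.55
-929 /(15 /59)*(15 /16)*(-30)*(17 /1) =13976805 /8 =1747100.62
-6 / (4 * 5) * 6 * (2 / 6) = -3 / 5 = -0.60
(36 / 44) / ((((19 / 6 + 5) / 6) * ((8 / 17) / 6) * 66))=1377 / 11858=0.12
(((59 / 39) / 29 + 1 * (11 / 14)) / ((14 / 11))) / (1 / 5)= 729685 / 221676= 3.29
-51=-51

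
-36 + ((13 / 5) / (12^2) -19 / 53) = -1386751 / 38160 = -36.34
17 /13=1.31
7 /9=0.78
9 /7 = 1.29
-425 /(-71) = 5.99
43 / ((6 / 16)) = 344 / 3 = 114.67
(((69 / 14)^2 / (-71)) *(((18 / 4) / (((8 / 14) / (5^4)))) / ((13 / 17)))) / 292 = -455270625 / 60371584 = -7.54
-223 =-223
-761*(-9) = 6849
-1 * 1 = -1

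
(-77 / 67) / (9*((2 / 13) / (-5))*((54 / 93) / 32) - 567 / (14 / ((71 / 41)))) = 50890840 / 3105877527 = 0.02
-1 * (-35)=35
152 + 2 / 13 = 1978 / 13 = 152.15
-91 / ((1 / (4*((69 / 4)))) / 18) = -113022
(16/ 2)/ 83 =8/ 83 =0.10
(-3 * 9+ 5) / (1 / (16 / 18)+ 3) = -16 / 3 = -5.33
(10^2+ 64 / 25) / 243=2564 / 6075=0.42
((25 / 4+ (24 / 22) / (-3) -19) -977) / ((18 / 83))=-3615895 / 792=-4565.52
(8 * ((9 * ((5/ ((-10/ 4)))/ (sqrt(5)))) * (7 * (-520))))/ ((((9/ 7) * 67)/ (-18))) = -1467648 * sqrt(5)/ 67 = -48981.50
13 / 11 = 1.18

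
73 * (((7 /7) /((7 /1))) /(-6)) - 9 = -451 /42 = -10.74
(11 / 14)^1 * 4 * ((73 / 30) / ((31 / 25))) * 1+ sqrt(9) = 5968 / 651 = 9.17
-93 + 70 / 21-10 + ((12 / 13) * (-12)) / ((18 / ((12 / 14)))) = -27353 / 273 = -100.19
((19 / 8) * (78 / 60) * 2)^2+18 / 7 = 455863 / 11200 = 40.70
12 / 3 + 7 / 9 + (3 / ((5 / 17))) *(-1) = -244 / 45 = -5.42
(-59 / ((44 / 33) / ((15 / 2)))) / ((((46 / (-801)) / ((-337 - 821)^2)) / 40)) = 309974760371.74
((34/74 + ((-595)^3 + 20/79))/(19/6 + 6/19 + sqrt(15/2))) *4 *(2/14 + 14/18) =-718324277359519328/1230504079 + 103134719923155168 *sqrt(30)/1230504079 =-124690486.07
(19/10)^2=361/100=3.61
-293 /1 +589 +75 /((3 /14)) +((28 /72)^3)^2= 21972014353 /34012224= 646.00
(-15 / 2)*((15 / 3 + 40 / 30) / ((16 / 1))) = -95 / 32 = -2.97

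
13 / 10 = 1.30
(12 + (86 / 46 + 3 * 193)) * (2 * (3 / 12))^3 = 3409 / 46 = 74.11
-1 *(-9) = 9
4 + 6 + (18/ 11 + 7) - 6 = 139/ 11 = 12.64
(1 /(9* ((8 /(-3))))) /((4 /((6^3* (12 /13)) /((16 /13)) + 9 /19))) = -1029 /608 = -1.69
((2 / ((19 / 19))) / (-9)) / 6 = -1 / 27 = -0.04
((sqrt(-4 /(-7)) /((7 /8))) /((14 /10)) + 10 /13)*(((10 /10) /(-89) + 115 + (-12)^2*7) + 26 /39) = 24001280*sqrt(7) /91581 + 3000160 /3471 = 1557.74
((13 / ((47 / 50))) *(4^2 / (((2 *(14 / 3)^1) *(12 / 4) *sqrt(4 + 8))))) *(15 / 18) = 3250 *sqrt(3) / 2961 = 1.90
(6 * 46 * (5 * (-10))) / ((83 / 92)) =-1269600 / 83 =-15296.39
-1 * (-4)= 4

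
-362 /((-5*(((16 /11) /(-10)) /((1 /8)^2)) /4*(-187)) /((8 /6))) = 181 /816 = 0.22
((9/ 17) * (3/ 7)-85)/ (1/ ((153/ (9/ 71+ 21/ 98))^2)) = -17061387.48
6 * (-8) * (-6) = 288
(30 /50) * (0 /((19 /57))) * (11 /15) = 0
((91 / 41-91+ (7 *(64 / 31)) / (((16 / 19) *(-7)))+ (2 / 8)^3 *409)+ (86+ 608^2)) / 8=30070042655 / 650752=46208.14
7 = 7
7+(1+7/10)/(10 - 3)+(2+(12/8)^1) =10.74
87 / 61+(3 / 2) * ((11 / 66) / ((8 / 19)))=3943 / 1952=2.02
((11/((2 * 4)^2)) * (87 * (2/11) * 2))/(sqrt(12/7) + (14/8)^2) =29841/13735 - 2784 * sqrt(21)/13735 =1.24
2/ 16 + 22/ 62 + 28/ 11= 8253/ 2728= 3.03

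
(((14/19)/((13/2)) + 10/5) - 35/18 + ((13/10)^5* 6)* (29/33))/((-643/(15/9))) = -24142670831/471698370000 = -0.05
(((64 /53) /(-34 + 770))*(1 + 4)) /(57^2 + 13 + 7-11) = 5 /1985751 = 0.00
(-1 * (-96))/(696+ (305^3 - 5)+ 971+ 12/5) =480/141871447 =0.00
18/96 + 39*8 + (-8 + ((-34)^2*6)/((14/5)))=311509/112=2781.33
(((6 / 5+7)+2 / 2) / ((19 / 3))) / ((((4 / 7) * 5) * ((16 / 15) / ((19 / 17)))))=1449 / 2720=0.53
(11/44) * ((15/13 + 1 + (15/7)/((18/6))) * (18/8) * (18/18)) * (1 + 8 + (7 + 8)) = 7047/182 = 38.72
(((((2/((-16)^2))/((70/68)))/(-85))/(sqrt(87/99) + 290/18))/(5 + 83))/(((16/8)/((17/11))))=-153/3133419520 + 459*sqrt(957)/4997804134400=-0.00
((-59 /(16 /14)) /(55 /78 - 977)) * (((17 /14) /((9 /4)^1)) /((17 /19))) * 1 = 14573 /456906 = 0.03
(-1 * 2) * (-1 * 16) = 32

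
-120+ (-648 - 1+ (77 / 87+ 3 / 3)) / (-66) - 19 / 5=-3272803 / 28710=-114.00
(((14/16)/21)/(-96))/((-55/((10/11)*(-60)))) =-5/11616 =-0.00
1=1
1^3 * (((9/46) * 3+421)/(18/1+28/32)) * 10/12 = 193930/10419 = 18.61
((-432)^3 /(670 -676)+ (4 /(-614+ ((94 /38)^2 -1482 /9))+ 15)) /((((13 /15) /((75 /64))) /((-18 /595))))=-22765604158533375 /41418462176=-549648.71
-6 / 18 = -0.33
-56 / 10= -28 / 5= -5.60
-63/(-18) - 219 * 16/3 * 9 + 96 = -20825/2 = -10412.50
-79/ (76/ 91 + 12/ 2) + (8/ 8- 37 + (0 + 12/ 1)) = -22117/ 622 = -35.56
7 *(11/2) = 77/2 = 38.50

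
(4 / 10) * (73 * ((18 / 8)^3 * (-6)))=-1995.64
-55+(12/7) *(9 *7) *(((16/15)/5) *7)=106.28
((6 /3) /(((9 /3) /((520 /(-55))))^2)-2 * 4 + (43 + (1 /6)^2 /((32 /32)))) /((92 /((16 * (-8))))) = -637624 /8349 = -76.37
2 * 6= 12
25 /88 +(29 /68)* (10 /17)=13605 /25432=0.53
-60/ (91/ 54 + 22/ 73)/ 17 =-236520/ 133127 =-1.78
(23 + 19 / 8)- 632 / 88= 1601 / 88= 18.19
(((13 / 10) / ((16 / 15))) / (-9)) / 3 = -13 / 288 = -0.05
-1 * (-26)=26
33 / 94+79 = 7459 / 94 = 79.35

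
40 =40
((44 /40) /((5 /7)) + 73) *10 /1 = 3727 /5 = 745.40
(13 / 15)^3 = 2197 / 3375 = 0.65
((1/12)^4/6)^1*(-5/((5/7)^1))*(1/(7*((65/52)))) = -1/155520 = -0.00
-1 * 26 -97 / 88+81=53.90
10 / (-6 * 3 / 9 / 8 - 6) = -8 / 5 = -1.60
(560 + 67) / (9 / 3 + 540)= 209 / 181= 1.15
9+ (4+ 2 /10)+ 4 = 86 /5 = 17.20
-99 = -99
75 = 75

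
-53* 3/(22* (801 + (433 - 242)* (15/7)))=-371/62128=-0.01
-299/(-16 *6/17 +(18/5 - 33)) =25415/2979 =8.53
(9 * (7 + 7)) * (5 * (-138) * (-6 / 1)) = 521640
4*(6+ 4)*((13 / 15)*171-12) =5448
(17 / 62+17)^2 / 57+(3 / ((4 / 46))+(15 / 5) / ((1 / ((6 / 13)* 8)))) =48244341 / 949468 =50.81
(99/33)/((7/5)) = 15/7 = 2.14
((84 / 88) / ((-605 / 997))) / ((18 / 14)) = -48853 / 39930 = -1.22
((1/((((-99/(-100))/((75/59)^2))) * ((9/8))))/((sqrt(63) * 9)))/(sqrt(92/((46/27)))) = 250000 * sqrt(42)/586196919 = 0.00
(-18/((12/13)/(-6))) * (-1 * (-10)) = 1170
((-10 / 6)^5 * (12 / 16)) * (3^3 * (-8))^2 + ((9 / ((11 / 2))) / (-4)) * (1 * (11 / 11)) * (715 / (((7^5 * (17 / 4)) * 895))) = -23014665450234 / 51143701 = -450000.00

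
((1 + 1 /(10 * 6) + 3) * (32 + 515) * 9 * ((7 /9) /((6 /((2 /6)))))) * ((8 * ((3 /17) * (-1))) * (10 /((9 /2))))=-3691156 /1377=-2680.58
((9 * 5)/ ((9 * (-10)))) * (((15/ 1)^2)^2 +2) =-50627/ 2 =-25313.50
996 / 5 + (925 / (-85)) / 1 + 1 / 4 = 64113 / 340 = 188.57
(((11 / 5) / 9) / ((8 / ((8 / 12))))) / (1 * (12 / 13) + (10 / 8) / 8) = 1144 / 60615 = 0.02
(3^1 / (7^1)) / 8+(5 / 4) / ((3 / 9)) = 213 / 56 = 3.80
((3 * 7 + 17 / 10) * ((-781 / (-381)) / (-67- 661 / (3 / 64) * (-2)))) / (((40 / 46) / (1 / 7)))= 4077601 / 15007564600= 0.00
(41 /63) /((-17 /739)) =-30299 /1071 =-28.29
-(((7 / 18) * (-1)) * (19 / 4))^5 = 41615795893 / 1934917632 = 21.51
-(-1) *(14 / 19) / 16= 7 / 152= 0.05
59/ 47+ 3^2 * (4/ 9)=247/ 47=5.26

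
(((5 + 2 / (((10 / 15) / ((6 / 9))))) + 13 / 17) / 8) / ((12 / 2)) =11 / 68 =0.16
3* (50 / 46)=75 / 23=3.26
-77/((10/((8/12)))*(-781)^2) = -7/831765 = -0.00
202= 202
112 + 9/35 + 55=5854/35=167.26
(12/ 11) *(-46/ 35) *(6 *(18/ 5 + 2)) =-13248/ 275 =-48.17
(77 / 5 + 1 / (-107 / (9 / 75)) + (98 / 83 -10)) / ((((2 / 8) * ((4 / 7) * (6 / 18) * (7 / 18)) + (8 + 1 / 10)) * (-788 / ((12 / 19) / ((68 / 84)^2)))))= -13045630689 / 13161339957190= -0.00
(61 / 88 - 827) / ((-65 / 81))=1177983 / 1144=1029.71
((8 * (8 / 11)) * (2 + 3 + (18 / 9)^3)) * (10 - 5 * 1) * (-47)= -195520 / 11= -17774.55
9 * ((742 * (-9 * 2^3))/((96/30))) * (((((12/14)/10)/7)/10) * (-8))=51516/35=1471.89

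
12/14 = 6/7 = 0.86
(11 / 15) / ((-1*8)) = -11 / 120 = -0.09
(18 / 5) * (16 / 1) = 288 / 5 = 57.60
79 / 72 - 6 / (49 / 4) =2143 / 3528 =0.61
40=40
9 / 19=0.47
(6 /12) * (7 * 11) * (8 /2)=154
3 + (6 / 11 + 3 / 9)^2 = 4108 / 1089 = 3.77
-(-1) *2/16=1/8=0.12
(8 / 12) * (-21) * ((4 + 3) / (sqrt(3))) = -98 * sqrt(3) / 3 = -56.58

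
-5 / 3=-1.67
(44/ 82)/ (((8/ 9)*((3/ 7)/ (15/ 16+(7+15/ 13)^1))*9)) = 145607/ 102336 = 1.42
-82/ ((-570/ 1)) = 41/ 285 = 0.14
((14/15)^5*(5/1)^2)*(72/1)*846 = 404443648/375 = 1078516.39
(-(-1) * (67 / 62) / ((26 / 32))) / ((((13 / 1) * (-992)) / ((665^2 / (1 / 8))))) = -59258150 / 162409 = -364.87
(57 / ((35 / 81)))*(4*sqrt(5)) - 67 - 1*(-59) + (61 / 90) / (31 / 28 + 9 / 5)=-28450 / 3663 + 18468*sqrt(5) / 35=1172.11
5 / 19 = 0.26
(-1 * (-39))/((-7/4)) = -156/7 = -22.29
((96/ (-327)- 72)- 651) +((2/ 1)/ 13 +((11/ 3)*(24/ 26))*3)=-1010301/ 1417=-712.99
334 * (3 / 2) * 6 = 3006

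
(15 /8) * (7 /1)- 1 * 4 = 73 /8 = 9.12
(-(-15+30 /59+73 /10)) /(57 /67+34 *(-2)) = -0.11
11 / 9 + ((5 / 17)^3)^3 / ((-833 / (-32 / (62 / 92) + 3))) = 4812180903262388 / 3937236087576897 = 1.22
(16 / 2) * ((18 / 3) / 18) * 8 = 64 / 3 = 21.33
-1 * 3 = -3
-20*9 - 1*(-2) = -178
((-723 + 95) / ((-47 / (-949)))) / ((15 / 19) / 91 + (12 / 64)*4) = -4121742352 / 246609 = -16713.67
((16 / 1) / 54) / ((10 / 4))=16 / 135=0.12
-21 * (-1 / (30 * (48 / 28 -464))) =-49 / 32360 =-0.00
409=409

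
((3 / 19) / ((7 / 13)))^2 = 1521 / 17689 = 0.09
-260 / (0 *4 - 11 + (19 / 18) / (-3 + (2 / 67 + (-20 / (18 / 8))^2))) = 23.67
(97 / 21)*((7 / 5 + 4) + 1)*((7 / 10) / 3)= 1552 / 225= 6.90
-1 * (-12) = 12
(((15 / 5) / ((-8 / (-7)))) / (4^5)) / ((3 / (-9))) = -63 / 8192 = -0.01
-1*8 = -8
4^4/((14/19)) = 2432/7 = 347.43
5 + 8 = 13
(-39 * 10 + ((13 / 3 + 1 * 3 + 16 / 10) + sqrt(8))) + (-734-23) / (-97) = -543097 / 1455 + 2 * sqrt(2) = -370.43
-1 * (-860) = 860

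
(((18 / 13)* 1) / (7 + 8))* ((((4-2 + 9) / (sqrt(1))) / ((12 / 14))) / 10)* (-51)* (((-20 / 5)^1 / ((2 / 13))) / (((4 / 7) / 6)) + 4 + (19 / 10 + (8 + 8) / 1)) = 9860697 / 6500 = 1517.03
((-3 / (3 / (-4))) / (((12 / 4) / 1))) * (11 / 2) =7.33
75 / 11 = 6.82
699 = 699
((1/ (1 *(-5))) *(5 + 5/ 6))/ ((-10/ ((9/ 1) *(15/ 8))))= 1.97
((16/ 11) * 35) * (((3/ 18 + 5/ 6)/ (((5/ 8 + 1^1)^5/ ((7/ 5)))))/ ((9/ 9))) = 25690112/ 4084223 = 6.29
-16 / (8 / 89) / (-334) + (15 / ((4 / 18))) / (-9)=-6.97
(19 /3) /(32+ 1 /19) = 361 /1827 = 0.20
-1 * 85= -85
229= 229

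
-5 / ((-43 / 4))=20 / 43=0.47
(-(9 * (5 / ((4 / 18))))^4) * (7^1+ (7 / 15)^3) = -11941479270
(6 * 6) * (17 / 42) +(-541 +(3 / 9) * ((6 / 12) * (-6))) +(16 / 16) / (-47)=-173531 / 329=-527.45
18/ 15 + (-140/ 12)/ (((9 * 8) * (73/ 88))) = 9901/ 9855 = 1.00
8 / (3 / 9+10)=24 / 31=0.77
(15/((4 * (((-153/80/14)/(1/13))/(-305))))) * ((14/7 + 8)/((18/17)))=2135000/351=6082.62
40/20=2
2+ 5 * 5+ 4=31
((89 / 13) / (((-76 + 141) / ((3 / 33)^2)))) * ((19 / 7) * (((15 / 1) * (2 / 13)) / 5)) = 10146 / 9304295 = 0.00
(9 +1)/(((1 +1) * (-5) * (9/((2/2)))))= -1/9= -0.11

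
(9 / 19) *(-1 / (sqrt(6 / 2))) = -3 *sqrt(3) / 19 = -0.27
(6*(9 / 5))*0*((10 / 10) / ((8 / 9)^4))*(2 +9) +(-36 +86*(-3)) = -294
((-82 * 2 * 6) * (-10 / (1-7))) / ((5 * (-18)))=164 / 9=18.22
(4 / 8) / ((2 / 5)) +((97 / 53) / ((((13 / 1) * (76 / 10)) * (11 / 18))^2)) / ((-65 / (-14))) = 25433496565 / 20345037284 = 1.25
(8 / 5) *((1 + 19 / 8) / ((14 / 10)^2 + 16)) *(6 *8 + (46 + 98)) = 25920 / 449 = 57.73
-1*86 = -86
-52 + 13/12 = -611/12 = -50.92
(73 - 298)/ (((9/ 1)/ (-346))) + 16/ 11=95166/ 11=8651.45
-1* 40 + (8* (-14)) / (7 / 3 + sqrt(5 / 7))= -14192 / 149 + 504* sqrt(35) / 149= -75.24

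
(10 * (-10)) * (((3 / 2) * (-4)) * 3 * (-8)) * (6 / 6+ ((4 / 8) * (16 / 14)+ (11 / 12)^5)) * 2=-96612725 / 1512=-63897.30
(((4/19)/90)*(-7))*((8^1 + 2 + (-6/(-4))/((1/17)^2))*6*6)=-24836/95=-261.43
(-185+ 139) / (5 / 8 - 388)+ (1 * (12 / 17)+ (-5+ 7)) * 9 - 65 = -40.53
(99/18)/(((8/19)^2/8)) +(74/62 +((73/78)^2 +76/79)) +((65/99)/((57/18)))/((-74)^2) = 4283908888384487/17052486566544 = 251.22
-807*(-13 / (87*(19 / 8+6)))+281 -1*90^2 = -15164341 / 1943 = -7804.60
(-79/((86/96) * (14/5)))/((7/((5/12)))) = -3950/2107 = -1.87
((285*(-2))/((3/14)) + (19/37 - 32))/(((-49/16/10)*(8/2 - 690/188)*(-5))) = -299551680/56203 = -5329.82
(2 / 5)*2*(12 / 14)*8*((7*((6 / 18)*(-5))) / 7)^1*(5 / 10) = -32 / 7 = -4.57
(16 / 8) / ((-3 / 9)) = -6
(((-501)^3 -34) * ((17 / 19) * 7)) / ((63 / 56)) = -119715461320 / 171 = -700090417.08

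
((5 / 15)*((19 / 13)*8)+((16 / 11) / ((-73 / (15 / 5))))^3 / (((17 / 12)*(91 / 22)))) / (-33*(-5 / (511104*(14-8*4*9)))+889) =29860767832500224 / 6811265543095187811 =0.00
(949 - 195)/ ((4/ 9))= 3393/ 2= 1696.50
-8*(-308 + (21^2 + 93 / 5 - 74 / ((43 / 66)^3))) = 368857712 / 397535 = 927.86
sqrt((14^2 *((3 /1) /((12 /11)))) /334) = 7 *sqrt(3674) /334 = 1.27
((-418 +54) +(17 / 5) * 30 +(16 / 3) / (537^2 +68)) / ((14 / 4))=-453422932 / 6057177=-74.86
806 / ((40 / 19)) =382.85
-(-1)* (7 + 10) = 17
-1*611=-611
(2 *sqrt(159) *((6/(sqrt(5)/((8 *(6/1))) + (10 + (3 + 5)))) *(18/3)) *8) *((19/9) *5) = -15360 *sqrt(795)/39289 + 13271040 *sqrt(159)/39289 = 4248.22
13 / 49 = 0.27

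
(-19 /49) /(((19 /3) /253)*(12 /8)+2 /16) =-38456 /16121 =-2.39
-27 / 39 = -0.69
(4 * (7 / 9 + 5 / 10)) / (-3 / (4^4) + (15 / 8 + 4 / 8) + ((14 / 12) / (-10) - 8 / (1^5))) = -0.89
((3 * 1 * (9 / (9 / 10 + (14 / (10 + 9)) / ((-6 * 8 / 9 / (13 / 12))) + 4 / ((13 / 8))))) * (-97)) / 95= -363168 / 42311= -8.58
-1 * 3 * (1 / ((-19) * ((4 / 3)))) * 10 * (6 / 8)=135 / 152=0.89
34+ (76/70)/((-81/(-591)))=39616/945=41.92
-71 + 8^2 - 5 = -12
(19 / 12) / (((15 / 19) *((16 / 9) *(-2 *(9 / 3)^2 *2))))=-361 / 11520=-0.03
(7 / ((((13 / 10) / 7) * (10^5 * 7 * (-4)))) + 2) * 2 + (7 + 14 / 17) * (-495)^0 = 52259881 / 4420000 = 11.82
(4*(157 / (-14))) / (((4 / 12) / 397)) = -373974 / 7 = -53424.86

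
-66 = -66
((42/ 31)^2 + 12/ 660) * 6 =587886/ 52855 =11.12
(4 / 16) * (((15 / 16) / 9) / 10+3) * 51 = 4913 / 128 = 38.38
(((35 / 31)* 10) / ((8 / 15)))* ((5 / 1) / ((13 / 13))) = 13125 / 124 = 105.85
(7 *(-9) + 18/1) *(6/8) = -135/4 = -33.75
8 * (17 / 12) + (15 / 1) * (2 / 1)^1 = 124 / 3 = 41.33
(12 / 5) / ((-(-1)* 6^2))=1 / 15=0.07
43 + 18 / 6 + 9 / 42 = 647 / 14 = 46.21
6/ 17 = 0.35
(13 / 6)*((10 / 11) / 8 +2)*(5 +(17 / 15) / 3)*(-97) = -430001 / 180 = -2388.89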